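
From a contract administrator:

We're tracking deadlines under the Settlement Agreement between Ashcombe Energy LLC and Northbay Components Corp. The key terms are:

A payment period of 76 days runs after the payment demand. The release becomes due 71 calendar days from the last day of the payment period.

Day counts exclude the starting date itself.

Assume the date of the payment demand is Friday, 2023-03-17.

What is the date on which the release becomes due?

Adding 76 calendar days to 2023-03-17 gives 2023-06-01, which is the last day of the payment period.
Adding 71 calendar days to 2023-06-01 gives 2023-08-11, which is the date on which the release becomes due.

2023-08-11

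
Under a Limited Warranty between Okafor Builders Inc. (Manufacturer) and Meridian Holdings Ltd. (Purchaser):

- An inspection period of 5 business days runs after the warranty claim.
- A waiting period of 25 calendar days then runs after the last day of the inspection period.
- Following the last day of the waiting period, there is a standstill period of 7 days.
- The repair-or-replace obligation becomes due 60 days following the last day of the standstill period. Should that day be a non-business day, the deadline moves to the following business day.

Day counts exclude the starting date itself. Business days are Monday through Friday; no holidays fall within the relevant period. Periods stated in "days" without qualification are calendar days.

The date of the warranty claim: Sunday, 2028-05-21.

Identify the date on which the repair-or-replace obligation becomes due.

From Sunday, 2028-05-21, 5 business days (May 22, May 23, May 24, May 25, May 26, skipping weekends) brings us to Friday, 2028-05-26, which is the last day of the inspection period.
The last day of the waiting period: 25 calendar days after 2028-05-26 is 2028-06-20.
The last day of the standstill period: 7 calendar days after 2028-06-20 is 2028-06-27.
The date on which the repair-or-replace obligation becomes due: 2028-06-27 + 60 days = 2028-08-26. That falls on a Saturday, so it rolls to the next business day, Monday, 2028-08-28.

2028-08-28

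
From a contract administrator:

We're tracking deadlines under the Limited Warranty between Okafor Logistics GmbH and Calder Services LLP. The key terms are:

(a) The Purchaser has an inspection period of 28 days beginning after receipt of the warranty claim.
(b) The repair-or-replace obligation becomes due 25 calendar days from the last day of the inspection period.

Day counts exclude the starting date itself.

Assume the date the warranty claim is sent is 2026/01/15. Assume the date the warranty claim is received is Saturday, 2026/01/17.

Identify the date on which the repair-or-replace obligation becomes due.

The last day of the inspection period: 28 calendar days after 2026/01/17 is 2026/02/14.
The date on which the repair-or-replace obligation becomes due: 2026/02/14 + 25 days = 2026/03/11.

2026/03/11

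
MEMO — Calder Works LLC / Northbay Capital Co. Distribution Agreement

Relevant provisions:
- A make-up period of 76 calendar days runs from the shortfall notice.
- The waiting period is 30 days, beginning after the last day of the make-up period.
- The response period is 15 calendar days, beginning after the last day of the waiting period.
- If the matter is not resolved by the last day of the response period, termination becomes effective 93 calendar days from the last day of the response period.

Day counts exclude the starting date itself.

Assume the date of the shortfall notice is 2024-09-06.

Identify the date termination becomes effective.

2025-04-08

The last day of the make-up period: 76 calendar days after 2024-09-06 is 2024-11-21.
The last day of the waiting period: 30 calendar days after 2024-11-21 is 2024-12-21.
The last day of the response period: 15 calendar days after 2024-12-21 is 2025-01-05.
The date termination becomes effective: 93 calendar days after 2025-01-05 is 2025-04-08.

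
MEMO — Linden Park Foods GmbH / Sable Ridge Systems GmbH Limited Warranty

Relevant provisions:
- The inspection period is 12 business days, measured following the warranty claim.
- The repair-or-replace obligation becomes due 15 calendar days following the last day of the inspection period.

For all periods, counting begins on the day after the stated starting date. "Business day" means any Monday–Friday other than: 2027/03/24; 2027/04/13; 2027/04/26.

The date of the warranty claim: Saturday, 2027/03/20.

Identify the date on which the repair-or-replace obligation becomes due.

The last day of the inspection period: 12 business days after Saturday, 2027/03/20, skipping weekends and the listed holiday on Mar 24 — Mar 22, Mar 23, Mar 25, Mar 26, …, Apr 5, Apr 6, Apr 7 — lands on Wednesday, 2027/04/07.
The date on which the repair-or-replace obligation becomes due: 2027/04/07 + 15 days = 2027/04/22.

2027/04/22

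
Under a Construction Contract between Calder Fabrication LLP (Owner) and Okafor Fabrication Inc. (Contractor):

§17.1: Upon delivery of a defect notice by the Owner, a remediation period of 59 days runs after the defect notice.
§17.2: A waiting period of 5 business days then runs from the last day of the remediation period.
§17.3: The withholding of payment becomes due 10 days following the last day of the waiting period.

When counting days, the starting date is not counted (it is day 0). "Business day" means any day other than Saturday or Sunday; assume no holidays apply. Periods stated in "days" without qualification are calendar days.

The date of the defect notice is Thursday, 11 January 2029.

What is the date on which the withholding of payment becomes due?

Adding 59 calendar days to 11 January 2029 gives 11 March 2029, which is the last day of the remediation period.
From Sunday, 11 March 2029, 5 business days (Mar 12, Mar 13, Mar 14, Mar 15, Mar 16, skipping weekends) brings us to Friday, 16 March 2029, which is the last day of the waiting period.
The date on which the withholding of payment becomes due: 16 March 2029 + 10 days = 26 March 2029.

26 March 2029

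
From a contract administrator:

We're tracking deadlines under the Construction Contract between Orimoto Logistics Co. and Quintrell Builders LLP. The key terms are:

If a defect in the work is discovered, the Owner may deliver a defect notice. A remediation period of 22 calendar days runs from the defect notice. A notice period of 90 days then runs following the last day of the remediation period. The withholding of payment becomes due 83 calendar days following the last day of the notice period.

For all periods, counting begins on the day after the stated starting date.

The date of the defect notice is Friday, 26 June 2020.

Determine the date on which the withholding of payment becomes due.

The last day of the remediation period: 22 calendar days after 26 June 2020 is 18 July 2020.
Adding 90 calendar days to 18 July 2020 gives 16 October 2020, which is the last day of the notice period.
Adding 83 calendar days to 16 October 2020 gives 7 January 2021, which is the date on which the withholding of payment becomes due.

7 January 2021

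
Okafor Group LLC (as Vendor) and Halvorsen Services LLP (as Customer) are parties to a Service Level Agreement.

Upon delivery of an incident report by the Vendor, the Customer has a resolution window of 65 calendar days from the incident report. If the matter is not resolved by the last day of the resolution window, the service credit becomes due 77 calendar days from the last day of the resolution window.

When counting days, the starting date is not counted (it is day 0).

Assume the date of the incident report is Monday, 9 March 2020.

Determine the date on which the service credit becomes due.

29 July 2020

Adding 65 calendar days to 9 March 2020 gives 13 May 2020, which is the last day of the resolution window.
Adding 77 calendar days to 13 May 2020 gives 29 July 2020, which is the date on which the service credit becomes due.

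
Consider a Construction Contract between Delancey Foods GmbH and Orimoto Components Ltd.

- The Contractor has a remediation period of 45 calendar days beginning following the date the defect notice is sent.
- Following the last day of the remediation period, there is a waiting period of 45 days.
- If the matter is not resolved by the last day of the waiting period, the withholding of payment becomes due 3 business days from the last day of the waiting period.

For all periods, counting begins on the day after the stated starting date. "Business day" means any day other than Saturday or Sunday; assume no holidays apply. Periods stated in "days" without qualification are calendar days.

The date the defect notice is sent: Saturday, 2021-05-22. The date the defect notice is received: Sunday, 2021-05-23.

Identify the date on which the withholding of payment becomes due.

The last day of the remediation period: 2021-05-22 + 45 days = 2021-07-06.
Adding 45 calendar days to 2021-07-06 gives 2021-08-20, which is the last day of the waiting period.
The date on which the withholding of payment becomes due: 3 business days after Friday, 2021-08-20, skipping weekends — Aug 23, Aug 24, Aug 25 — lands on Wednesday, 2021-08-25.

2021-08-25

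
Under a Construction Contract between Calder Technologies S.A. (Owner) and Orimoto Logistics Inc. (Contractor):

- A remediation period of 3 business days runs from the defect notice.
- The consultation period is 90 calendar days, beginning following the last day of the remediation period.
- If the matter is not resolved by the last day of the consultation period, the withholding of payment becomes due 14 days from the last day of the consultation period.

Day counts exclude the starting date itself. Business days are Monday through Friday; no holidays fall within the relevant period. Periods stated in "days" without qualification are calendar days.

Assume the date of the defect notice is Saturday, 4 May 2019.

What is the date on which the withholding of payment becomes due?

From Saturday, 4 May 2019, 3 business days (May 6, May 7, May 8, skipping weekends) brings us to Wednesday, 8 May 2019, which is the last day of the remediation period.
The last day of the consultation period: 90 calendar days after 8 May 2019 is 6 August 2019.
The date on which the withholding of payment becomes due: 14 calendar days after 6 August 2019 is 20 August 2019.

20 August 2019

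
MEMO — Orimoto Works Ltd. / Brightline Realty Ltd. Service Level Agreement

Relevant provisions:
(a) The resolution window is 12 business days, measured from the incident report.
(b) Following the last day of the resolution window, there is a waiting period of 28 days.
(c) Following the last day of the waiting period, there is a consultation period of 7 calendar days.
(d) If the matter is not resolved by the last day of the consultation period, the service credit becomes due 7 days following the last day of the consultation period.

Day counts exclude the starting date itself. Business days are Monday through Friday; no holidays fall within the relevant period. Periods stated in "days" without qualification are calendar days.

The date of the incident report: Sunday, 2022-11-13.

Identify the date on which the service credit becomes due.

The last day of the resolution window: counting 12 business days from Sunday, 2022-11-13 (Nov 14, Nov 15, Nov 16, Nov 17, …, Nov 25, Nov 28, Nov 29, skipping weekends) reaches Tuesday, 2022-11-29.
The last day of the waiting period: 2022-11-29 + 28 days = 2022-12-27.
Adding 7 calendar days to 2022-12-27 gives 2023-01-03, which is the last day of the consultation period.
Adding 7 calendar days to 2023-01-03 gives 2023-01-10, which is the date on which the service credit becomes due.

2023-01-10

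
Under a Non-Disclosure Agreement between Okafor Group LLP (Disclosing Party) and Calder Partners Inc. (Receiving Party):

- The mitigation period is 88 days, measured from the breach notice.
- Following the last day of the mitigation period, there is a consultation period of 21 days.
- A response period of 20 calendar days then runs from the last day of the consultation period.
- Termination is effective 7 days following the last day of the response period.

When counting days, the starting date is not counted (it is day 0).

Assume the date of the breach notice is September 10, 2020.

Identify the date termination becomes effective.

Adding 88 calendar days to September 10, 2020 gives December 7, 2020, which is the last day of the mitigation period.
Adding 21 calendar days to December 7, 2020 gives December 28, 2020, which is the last day of the consultation period.
The last day of the response period: December 28, 2020 + 20 days = January 17, 2021.
Adding 7 calendar days to January 17, 2021 gives January 24, 2021, which is the date termination becomes effective.

January 24, 2021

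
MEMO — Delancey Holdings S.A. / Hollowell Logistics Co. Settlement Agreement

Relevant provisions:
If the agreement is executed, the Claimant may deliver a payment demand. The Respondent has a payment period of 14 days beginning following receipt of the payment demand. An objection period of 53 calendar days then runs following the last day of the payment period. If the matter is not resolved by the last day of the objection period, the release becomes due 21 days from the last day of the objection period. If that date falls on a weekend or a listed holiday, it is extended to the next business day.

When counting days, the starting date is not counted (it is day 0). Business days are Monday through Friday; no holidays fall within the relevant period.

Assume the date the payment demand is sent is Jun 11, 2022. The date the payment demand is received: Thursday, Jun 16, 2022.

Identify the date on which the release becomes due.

Sep 12, 2022

Adding 14 calendar days to Jun 16, 2022 gives Jun 30, 2022, which is the last day of the payment period.
The last day of the objection period: 53 calendar days after Jun 30, 2022 is Aug 22, 2022.
Adding 21 calendar days to Aug 22, 2022 gives Sep 12, 2022, which is the date on which the release becomes due. Sep 12, 2022 is a Monday, so no roll-forward applies.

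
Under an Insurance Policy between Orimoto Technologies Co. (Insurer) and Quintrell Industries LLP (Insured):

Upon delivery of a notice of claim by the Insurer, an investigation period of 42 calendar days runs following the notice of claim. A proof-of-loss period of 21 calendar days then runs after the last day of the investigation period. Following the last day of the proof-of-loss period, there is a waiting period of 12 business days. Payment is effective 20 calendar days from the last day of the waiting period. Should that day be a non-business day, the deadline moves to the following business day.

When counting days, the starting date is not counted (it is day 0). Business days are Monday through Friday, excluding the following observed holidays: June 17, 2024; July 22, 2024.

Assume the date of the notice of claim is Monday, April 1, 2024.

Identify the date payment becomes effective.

July 10, 2024

The last day of the investigation period: 42 calendar days after April 1, 2024 is May 13, 2024.
The last day of the proof-of-loss period: 21 calendar days after May 13, 2024 is June 3, 2024.
From Monday, June 3, 2024, 12 business days (Jun 4, Jun 5, Jun 6, Jun 7, …, Jun 18, Jun 19, Jun 20, skipping weekends and the listed holiday on Jun 17) brings us to Thursday, June 20, 2024, which is the last day of the waiting period.
The date payment becomes effective: 20 calendar days after June 20, 2024 is July 10, 2024. July 10, 2024 is a Wednesday and is not a listed holiday, so no roll-forward applies.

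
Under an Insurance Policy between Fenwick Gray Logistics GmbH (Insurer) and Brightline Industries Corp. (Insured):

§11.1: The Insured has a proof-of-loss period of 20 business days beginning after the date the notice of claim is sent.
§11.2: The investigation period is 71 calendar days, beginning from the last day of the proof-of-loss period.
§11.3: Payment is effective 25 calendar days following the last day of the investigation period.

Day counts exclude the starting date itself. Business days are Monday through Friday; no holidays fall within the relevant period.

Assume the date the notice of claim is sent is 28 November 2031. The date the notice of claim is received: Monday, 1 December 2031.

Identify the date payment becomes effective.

31 March 2032

The last day of the proof-of-loss period: counting 20 business days from Friday, 28 November 2031 (Dec 1, Dec 2, Dec 3, Dec 4, …, Dec 24, Dec 25, Dec 26, skipping weekends) reaches Friday, 26 December 2031.
Adding 71 calendar days to 26 December 2031 gives 6 March 2032, which is the last day of the investigation period.
The date payment becomes effective: 6 March 2032 + 25 days = 31 March 2032.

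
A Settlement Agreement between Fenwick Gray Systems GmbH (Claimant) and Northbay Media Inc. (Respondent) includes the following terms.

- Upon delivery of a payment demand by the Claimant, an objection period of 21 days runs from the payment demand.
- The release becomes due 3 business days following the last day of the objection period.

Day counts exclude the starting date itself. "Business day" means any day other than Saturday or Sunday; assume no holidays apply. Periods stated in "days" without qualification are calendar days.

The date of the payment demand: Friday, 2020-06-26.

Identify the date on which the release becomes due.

2020-07-22

Adding 21 calendar days to 2020-06-26 gives 2020-07-17, which is the last day of the objection period.
The date on which the release becomes due: 3 business days after Friday, 2020-07-17, skipping weekends — Jul 20, Jul 21, Jul 22 — lands on Wednesday, 2020-07-22.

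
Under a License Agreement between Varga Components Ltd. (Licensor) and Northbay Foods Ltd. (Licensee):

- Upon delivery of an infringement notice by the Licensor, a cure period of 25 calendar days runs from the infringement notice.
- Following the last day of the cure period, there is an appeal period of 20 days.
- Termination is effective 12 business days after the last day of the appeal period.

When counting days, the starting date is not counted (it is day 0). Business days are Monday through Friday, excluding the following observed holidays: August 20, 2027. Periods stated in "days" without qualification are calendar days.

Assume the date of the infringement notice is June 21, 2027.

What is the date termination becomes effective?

August 24, 2027

The last day of the cure period: June 21, 2027 + 25 days = July 16, 2027.
The last day of the appeal period: July 16, 2027 + 20 days = August 5, 2027.
From Thursday, August 5, 2027, 12 business days (Aug 6, Aug 9, Aug 10, Aug 11, …, Aug 19, Aug 23, Aug 24, skipping weekends and the listed holiday on Aug 20) brings us to Tuesday, August 24, 2027, which is the date termination becomes effective.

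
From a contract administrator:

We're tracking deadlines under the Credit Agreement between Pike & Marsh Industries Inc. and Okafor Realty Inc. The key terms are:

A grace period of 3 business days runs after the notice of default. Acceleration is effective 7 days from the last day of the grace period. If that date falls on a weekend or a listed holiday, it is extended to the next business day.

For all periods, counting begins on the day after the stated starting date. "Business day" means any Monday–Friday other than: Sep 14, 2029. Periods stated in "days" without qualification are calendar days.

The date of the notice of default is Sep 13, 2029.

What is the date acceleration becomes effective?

The last day of the grace period: 3 business days after Thursday, Sep 13, 2029, skipping weekends and the listed holiday on Sep 14 — Sep 17, Sep 18, Sep 19 — lands on Wednesday, Sep 19, 2029.
The date acceleration becomes effective: Sep 19, 2029 + 7 days = Sep 26, 2029. Sep 26, 2029 is a Wednesday and is not a listed holiday, so no roll-forward applies.

Sep 26, 2029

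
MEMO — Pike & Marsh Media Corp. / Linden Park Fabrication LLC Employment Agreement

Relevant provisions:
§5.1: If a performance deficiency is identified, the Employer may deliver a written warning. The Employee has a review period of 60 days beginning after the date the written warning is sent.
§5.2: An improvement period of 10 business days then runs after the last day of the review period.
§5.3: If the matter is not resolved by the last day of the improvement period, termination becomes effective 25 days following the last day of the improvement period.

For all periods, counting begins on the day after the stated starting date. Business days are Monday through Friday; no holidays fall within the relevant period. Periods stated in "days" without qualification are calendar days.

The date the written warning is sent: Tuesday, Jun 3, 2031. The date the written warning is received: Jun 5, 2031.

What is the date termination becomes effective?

Sep 9, 2031

The last day of the review period: Jun 3, 2031 + 60 days = Aug 2, 2031.
From Saturday, Aug 2, 2031, 10 business days (Aug 4, Aug 5, Aug 6, Aug 7, Aug 8, Aug 11, Aug 12, Aug 13, Aug 14, Aug 15, skipping weekends) brings us to Friday, Aug 15, 2031, which is the last day of the improvement period.
The date termination becomes effective: Aug 15, 2031 + 25 days = Sep 9, 2031.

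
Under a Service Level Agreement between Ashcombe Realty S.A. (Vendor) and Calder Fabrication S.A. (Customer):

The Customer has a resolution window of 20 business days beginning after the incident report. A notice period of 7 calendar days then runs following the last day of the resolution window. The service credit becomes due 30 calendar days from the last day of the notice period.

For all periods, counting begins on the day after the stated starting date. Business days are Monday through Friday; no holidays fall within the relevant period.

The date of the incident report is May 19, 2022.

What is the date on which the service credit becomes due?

The last day of the resolution window: counting 20 business days from Thursday, May 19, 2022 (May 20, May 23, May 24, May 25, …, Jun 14, Jun 15, Jun 16, skipping weekends) reaches Thursday, Jun 16, 2022.
Adding 7 calendar days to Jun 16, 2022 gives Jun 23, 2022, which is the last day of the notice period.
The date on which the service credit becomes due: Jun 23, 2022 + 30 days = Jul 23, 2022.

Jul 23, 2022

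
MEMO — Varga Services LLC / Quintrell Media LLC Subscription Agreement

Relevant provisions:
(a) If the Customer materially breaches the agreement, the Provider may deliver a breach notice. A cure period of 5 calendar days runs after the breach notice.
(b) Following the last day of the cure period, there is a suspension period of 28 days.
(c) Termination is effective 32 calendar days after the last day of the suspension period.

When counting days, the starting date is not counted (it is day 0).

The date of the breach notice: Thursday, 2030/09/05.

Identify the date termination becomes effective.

The last day of the cure period: 2030/09/05 + 5 days = 2030/09/10.
Adding 28 calendar days to 2030/09/10 gives 2030/10/08, which is the last day of the suspension period.
Adding 32 calendar days to 2030/10/08 gives 2030/11/09, which is the date termination becomes effective.

2030/11/09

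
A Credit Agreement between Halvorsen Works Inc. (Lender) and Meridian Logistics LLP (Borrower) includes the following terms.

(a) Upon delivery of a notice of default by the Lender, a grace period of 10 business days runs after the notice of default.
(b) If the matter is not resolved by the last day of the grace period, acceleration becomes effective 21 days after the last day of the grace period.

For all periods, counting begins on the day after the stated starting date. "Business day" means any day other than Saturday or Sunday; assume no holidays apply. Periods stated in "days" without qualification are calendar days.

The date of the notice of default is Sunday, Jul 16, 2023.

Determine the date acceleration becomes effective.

Aug 18, 2023

From Sunday, Jul 16, 2023, 10 business days (Jul 17, Jul 18, Jul 19, Jul 20, Jul 21, Jul 24, Jul 25, Jul 26, Jul 27, Jul 28, skipping weekends) brings us to Friday, Jul 28, 2023, which is the last day of the grace period.
The date acceleration becomes effective: Jul 28, 2023 + 21 days = Aug 18, 2023.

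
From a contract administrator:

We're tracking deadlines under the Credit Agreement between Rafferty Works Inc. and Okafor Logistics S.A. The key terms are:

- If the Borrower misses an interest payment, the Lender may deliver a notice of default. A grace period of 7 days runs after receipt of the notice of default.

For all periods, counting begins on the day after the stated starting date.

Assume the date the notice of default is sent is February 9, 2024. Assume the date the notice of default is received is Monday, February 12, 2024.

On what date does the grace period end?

February 19, 2024

The last day of the grace period: February 12, 2024 + 7 days = February 19, 2024.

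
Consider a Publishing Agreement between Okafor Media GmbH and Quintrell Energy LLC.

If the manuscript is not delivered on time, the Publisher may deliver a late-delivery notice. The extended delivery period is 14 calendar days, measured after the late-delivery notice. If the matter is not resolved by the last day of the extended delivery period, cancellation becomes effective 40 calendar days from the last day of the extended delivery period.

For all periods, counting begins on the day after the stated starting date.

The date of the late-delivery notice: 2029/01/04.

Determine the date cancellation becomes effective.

2029/02/27

Adding 14 calendar days to 2029/01/04 gives 2029/01/18, which is the last day of the extended delivery period.
Adding 40 calendar days to 2029/01/18 gives 2029/02/27, which is the date cancellation becomes effective.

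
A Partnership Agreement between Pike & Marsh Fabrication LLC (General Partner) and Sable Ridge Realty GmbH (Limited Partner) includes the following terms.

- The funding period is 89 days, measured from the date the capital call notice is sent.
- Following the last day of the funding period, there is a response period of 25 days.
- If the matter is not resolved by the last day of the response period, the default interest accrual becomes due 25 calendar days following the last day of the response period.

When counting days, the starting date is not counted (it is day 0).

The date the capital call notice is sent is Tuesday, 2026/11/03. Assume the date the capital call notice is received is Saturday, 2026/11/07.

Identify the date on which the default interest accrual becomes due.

2027/03/22

The last day of the funding period: 2026/11/03 + 89 days = 2027/01/31.
Adding 25 calendar days to 2027/01/31 gives 2027/02/25, which is the last day of the response period.
The date on which the default interest accrual becomes due: 25 calendar days after 2027/02/25 is 2027/03/22.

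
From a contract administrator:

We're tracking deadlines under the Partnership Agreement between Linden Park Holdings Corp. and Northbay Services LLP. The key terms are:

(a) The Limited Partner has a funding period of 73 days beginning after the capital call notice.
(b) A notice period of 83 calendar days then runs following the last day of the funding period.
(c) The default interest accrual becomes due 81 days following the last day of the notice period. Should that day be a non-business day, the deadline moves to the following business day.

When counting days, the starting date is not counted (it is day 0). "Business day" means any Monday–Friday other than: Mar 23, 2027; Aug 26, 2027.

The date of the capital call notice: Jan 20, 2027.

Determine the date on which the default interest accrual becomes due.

Sep 14, 2027

The last day of the funding period: Jan 20, 2027 + 73 days = Apr 3, 2027.
Adding 83 calendar days to Apr 3, 2027 gives Jun 25, 2027, which is the last day of the notice period.
The date on which the default interest accrual becomes due: Jun 25, 2027 + 81 days = Sep 14, 2027. Sep 14, 2027 is a Tuesday and is not a listed holiday, so no roll-forward applies.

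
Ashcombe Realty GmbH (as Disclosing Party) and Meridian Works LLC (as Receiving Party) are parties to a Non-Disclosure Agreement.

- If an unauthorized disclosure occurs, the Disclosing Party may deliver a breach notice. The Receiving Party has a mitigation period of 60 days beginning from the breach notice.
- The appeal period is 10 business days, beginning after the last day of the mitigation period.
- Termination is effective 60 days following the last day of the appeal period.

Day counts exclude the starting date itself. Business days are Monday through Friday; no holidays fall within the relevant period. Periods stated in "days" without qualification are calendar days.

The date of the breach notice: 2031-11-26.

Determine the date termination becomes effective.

2032-04-06

The last day of the mitigation period: 60 calendar days after 2031-11-26 is 2032-01-25.
The last day of the appeal period: 10 business days after Sunday, 2032-01-25, skipping weekends — Jan 26, Jan 27, Jan 28, Jan 29, Jan 30, Feb 2, Feb 3, Feb 4, Feb 5, Feb 6 — lands on Friday, 2032-02-06.
The date termination becomes effective: 60 calendar days after 2032-02-06 is 2032-04-06.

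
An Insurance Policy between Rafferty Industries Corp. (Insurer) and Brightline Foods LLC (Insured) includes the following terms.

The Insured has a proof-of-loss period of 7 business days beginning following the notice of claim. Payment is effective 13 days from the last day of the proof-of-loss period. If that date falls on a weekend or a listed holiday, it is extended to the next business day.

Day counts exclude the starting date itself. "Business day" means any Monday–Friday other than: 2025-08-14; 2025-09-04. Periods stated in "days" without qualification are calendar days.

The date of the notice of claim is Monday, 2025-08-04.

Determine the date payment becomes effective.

2025-08-26

The last day of the proof-of-loss period: counting 7 business days from Monday, 2025-08-04 (Aug 5, Aug 6, Aug 7, Aug 8, Aug 11, Aug 12, Aug 13, skipping weekends) reaches Wednesday, 2025-08-13.
The date payment becomes effective: 2025-08-13 + 13 days = 2025-08-26. 2025-08-26 is a Tuesday and is not a listed holiday, so no roll-forward applies.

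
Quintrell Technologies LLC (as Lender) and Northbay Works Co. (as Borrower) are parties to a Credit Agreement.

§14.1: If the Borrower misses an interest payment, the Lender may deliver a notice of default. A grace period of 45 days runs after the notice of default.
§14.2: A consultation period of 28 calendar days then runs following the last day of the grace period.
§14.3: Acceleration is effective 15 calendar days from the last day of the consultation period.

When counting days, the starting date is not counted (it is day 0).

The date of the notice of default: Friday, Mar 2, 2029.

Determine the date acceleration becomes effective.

May 29, 2029

The last day of the grace period: 45 calendar days after Mar 2, 2029 is Apr 16, 2029.
Adding 28 calendar days to Apr 16, 2029 gives May 14, 2029, which is the last day of the consultation period.
The date acceleration becomes effective: 15 calendar days after May 14, 2029 is May 29, 2029.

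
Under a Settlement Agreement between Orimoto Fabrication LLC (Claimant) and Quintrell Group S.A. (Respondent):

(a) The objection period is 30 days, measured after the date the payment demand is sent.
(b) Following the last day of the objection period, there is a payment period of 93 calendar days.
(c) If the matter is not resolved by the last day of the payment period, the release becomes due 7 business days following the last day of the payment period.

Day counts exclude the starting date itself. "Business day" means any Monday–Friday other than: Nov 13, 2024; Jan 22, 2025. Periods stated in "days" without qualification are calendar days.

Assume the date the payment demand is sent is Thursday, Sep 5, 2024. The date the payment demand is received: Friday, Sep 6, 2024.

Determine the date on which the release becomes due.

The last day of the objection period: 30 calendar days after Sep 5, 2024 is Oct 5, 2024.
Adding 93 calendar days to Oct 5, 2024 gives Jan 6, 2025, which is the last day of the payment period.
From Monday, Jan 6, 2025, 7 business days (Jan 7, Jan 8, Jan 9, Jan 10, Jan 13, Jan 14, Jan 15, skipping weekends) brings us to Wednesday, Jan 15, 2025, which is the date on which the release becomes due.

Jan 15, 2025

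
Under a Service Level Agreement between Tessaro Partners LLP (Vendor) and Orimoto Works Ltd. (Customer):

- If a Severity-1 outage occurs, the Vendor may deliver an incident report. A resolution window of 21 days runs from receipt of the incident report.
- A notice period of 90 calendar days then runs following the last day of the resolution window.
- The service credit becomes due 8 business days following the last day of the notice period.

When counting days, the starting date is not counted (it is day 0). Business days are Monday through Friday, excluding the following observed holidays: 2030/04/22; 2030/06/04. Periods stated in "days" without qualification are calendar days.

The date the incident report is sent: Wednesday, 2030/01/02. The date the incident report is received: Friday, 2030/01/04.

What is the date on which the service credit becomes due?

2030/05/07

The last day of the resolution window: 2030/01/04 + 21 days = 2030/01/25.
The last day of the notice period: 2030/01/25 + 90 days = 2030/04/25.
From Thursday, 2030/04/25, 8 business days (Apr 26, Apr 29, Apr 30, May 1, May 2, May 3, May 6, May 7, skipping weekends) brings us to Tuesday, 2030/05/07, which is the date on which the service credit becomes due.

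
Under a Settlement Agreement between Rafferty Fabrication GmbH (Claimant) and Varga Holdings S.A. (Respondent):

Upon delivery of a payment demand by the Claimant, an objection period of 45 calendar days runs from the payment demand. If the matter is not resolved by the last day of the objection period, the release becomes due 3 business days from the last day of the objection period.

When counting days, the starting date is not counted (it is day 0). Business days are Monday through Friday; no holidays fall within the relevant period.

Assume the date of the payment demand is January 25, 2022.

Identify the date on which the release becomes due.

Adding 45 calendar days to January 25, 2022 gives March 11, 2022, which is the last day of the objection period.
From Friday, March 11, 2022, 3 business days (Mar 14, Mar 15, Mar 16, skipping weekends) brings us to Wednesday, March 16, 2022, which is the date on which the release becomes due.

March 16, 2022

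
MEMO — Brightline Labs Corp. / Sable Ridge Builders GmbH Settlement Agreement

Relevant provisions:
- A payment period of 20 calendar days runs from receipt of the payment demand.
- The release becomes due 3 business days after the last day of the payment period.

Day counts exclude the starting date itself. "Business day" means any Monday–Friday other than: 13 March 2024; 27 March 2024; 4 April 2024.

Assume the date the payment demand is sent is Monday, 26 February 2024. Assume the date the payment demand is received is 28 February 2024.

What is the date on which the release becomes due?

22 March 2024

The last day of the payment period: 28 February 2024 + 20 days = 19 March 2024.
The date on which the release becomes due: counting 3 business days from Tuesday, 19 March 2024 (Mar 20, Mar 21, Mar 22, skipping weekends) reaches Friday, 22 March 2024.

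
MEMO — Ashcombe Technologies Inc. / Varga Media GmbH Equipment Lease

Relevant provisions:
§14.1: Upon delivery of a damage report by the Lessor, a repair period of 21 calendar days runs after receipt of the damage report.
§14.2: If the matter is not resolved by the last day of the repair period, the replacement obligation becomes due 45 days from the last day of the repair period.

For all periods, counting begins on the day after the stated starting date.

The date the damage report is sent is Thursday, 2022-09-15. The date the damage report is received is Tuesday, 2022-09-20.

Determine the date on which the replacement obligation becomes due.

2022-11-25

The last day of the repair period: 2022-09-20 + 21 days = 2022-10-11.
The date on which the replacement obligation becomes due: 2022-10-11 + 45 days = 2022-11-25.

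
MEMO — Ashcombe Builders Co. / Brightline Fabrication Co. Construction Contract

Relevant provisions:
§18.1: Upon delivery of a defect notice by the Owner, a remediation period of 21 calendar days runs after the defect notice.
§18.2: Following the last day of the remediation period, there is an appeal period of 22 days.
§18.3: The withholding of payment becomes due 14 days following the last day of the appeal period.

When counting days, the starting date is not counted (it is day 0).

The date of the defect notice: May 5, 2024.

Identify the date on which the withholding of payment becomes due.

Jul 1, 2024

Adding 21 calendar days to May 5, 2024 gives May 26, 2024, which is the last day of the remediation period.
The last day of the appeal period: May 26, 2024 + 22 days = Jun 17, 2024.
Adding 14 calendar days to Jun 17, 2024 gives Jul 1, 2024, which is the date on which the withholding of payment becomes due.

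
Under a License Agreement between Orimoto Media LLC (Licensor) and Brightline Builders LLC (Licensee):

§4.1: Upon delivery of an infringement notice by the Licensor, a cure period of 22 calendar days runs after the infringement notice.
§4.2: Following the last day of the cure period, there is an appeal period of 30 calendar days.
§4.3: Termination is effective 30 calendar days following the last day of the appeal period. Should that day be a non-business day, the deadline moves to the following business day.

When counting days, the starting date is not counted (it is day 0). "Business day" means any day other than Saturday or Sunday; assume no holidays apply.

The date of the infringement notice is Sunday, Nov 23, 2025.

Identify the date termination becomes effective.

The last day of the cure period: 22 calendar days after Nov 23, 2025 is Dec 15, 2025.
Adding 30 calendar days to Dec 15, 2025 gives Jan 14, 2026, which is the last day of the appeal period.
The date termination becomes effective: 30 calendar days after Jan 14, 2026 is Feb 13, 2026. Feb 13, 2026 is a Friday, so no roll-forward applies.

Feb 13, 2026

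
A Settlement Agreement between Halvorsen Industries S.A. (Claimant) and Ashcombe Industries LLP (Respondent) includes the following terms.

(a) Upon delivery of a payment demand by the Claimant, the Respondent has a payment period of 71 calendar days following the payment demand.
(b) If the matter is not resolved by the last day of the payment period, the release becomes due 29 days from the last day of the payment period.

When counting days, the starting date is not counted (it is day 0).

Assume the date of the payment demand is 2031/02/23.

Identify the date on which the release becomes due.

2031/06/03

Adding 71 calendar days to 2031/02/23 gives 2031/05/05, which is the last day of the payment period.
The date on which the release becomes due: 2031/05/05 + 29 days = 2031/06/03.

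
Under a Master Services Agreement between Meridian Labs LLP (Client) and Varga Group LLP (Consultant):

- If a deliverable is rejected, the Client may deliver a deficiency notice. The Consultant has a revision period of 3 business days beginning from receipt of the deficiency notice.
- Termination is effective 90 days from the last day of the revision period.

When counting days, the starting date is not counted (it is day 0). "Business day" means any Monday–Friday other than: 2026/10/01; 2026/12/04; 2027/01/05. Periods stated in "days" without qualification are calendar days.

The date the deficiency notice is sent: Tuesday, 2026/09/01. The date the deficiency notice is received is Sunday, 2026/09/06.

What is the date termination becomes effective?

The last day of the revision period: counting 3 business days from Sunday, 2026/09/06 (Sep 7, Sep 8, Sep 9, skipping weekends) reaches Wednesday, 2026/09/09.
The date termination becomes effective: 90 calendar days after 2026/09/09 is 2026/12/08.

2026/12/08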